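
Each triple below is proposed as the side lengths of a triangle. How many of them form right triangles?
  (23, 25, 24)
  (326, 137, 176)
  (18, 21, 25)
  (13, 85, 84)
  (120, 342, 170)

1

(23,25,24): 23²+24² = 1105 > 625 = 25² → acute
(326,137,176): 137+176 ≤ 326, not a triangle
(18,21,25): 18²+21² = 765 > 625 = 25² → acute
(13,85,84): 13²+84² = 7225 = 85² → right
(120,342,170): 120+170 ≤ 342, not a triangle
1 of the 5 is right.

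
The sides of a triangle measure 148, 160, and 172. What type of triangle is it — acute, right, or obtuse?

acute

Compare the square of the longest side to the sum of squares of the other two: 148² + 160² = 47504 > 29584 = 172².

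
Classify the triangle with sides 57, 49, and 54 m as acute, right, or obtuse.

acute

Compare the square of the longest side to the sum of squares of the other two: 49² + 54² = 5317 > 3249 = 57².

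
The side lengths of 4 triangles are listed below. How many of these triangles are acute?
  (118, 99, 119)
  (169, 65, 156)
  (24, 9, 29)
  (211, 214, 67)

(118,99,119): 99²+118² = 23725 > 14161 = 119² → acute
(169,65,156): 65²+156² = 28561 = 169² → right
(24,9,29): 9²+24² = 657 < 841 = 29² → obtuse
(211,214,67): 67²+211² = 49010 > 45796 = 214² → acute
2 of the 4 are acute.

2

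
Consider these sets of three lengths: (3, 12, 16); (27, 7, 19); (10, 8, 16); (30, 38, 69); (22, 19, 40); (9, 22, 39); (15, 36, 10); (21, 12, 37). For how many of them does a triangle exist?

2

(3,12,16): 3+12 ≤ 16 → not valid
(7,19,27): 7+19 ≤ 27 → not valid
(8,10,16): 8+10 > 16 → valid
(30,38,69): 30+38 ≤ 69 → not valid
(19,22,40): 19+22 > 40 → valid
(9,22,39): 9+22 ≤ 39 → not valid
(10,15,36): 10+15 ≤ 36 → not valid
(12,21,37): 12+21 ≤ 37 → not valid
2 of the 8 triples form a triangle.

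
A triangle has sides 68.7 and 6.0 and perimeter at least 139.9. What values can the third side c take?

Triangle inequality alone gives 62.7 < c < 74.7.
The perimeter condition gives c ≥ 139.9 − 68.7 − 6.0 = 65.2.
Intersecting the two: 65.2 ≤ c < 74.7.

65.2 ≤ c < 74.7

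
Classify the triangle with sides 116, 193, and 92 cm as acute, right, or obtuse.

obtuse

Compare the square of the longest side to the sum of squares of the other two: 92² + 116² = 21920 < 37249 = 193².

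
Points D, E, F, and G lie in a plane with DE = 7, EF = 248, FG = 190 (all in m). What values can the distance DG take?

51 ≤ DG ≤ 445 m

The maximum is all hops collinear in one direction: 7 + 248 + 190 = 445.
The longest hop is 248; the others sum to 197. Folding the others back against it leaves at least 248 − 197 = 51.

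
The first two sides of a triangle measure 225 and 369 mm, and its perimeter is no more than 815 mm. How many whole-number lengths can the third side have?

77

Triangle inequality: 144 < x < 594. Perimeter ≤ 815 gives x ≤ 815 − 225 − 369 = 221.
So 144 < x ≤ 221; integers 145 through 221: 77 values.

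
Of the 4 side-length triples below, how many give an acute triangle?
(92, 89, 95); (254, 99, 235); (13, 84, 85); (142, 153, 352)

2

(92,89,95): 89²+92² = 16385 > 9025 = 95² → acute
(254,99,235): 99²+235² = 65026 > 64516 = 254² → acute
(13,84,85): 13²+84² = 7225 = 85² → right
(142,153,352): 142+153 ≤ 352, not a triangle
2 of the 4 are acute.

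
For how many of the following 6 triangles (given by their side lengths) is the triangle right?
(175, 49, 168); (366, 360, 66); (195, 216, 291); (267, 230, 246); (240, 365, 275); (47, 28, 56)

(175,49,168): 49²+168² = 30625 = 175² → right
(366,360,66): 66²+360² = 133956 = 366² → right
(195,216,291): 195²+216² = 84681 = 291² → right
(267,230,246): 230²+246² = 113416 > 71289 = 267² → acute
(240,365,275): 240²+275² = 133225 = 365² → right
(47,28,56): 28²+47² = 2993 < 3136 = 56² → obtuse
4 of the 6 are right.

4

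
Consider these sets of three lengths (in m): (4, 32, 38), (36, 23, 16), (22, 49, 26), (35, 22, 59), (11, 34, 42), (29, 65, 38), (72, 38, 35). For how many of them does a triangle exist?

(4,32,38): 4+32 ≤ 38 → not valid
(16,23,36): 16+23 > 36 → valid
(22,26,49): 22+26 ≤ 49 → not valid
(22,35,59): 22+35 ≤ 59 → not valid
(11,34,42): 11+34 > 42 → valid
(29,38,65): 29+38 > 65 → valid
(35,38,72): 35+38 > 72 → valid
4 of the 7 triples form a triangle.

4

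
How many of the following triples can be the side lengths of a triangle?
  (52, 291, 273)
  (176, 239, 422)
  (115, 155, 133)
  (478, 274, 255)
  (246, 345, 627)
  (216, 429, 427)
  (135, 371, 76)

4

(52,273,291): 52+273 > 291 → valid
(176,239,422): 176+239 ≤ 422 → not valid
(115,133,155): 115+133 > 155 → valid
(255,274,478): 255+274 > 478 → valid
(246,345,627): 246+345 ≤ 627 → not valid
(216,427,429): 216+427 > 429 → valid
(76,135,371): 76+135 ≤ 371 → not valid
4 of the 7 triples form a triangle.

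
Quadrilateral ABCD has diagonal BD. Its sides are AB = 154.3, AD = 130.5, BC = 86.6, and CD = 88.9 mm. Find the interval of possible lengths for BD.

From triangle ABD: |154.3 − 130.5| < BD < 154.3 + 130.5, i.e. 23.8 < BD < 284.8.
From triangle CBD: 2.3 < BD < 175.5.
Both must hold, so BD lies in the intersection.

23.8 < BD < 175.5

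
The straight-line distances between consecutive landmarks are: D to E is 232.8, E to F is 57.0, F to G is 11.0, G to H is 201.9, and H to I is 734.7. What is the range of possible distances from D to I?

232.0 ≤ DI ≤ 1237.4

The maximum is all hops collinear in one direction: 232.8 + 57.0 + 11.0 + 201.9 + 734.7 = 1237.4.
The longest hop is 734.7; the others sum to 502.7. Folding the others back against it leaves at least 734.7 − 502.7 = 232.0.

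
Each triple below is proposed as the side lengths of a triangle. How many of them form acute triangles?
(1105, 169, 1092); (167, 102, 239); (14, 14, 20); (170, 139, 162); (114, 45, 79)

(1105,169,1092): 169²+1092² = 1221025 = 1105² → right
(167,102,239): 102²+167² = 38293 < 57121 = 239² → obtuse
(14,14,20): 14²+14² = 392 < 400 = 20² → obtuse
(170,139,162): 139²+162² = 45565 > 28900 = 170² → acute
(114,45,79): 45²+79² = 8266 < 12996 = 114² → obtuse
1 of the 5 is acute.

1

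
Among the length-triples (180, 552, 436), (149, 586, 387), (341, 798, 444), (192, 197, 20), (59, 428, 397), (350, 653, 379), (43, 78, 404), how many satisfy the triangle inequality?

4

(180,436,552): 180+436 > 552 → valid
(149,387,586): 149+387 ≤ 586 → not valid
(341,444,798): 341+444 ≤ 798 → not valid
(20,192,197): 20+192 > 197 → valid
(59,397,428): 59+397 > 428 → valid
(350,379,653): 350+379 > 653 → valid
(43,78,404): 43+78 ≤ 404 → not valid
4 of the 7 triples form a triangle.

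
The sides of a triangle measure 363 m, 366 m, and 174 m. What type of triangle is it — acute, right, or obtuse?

Compare the square of the longest side to the sum of squares of the other two: 174² + 363² = 162045 > 133956 = 366².

acute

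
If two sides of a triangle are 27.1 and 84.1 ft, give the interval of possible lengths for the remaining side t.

By the triangle inequality, t must be less than 27.1 + 84.1 = 111.2 and greater than |27.1 − 84.1| = 57.0.

57.0 < t < 111.2 (ft)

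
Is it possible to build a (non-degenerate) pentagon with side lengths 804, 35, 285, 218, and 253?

No

For a pentagon, each side must be shorter than the sum of the others.
Here the longest side is 804, but the remaining 4 sides sum to only 791.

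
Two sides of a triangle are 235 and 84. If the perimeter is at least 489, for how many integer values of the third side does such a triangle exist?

Triangle inequality: 151 < x < 319. Perimeter ≥ 489 gives x ≥ 489 − 235 − 84 = 170.
So 170 ≤ x < 319; integers 170 through 318: 149 values.

149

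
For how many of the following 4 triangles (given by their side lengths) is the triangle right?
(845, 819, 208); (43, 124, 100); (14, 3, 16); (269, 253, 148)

1

(845,819,208): 208²+819² = 714025 = 845² → right
(43,124,100): 43²+100² = 11849 < 15376 = 124² → obtuse
(14,3,16): 3²+14² = 205 < 256 = 16² → obtuse
(269,253,148): 148²+253² = 85913 > 72361 = 269² → acute
1 of the 4 is right.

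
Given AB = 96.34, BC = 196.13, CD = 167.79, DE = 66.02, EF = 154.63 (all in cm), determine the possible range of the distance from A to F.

The maximum is all hops collinear in one direction: 96.34 + 196.13 + 167.79 + 66.02 + 154.63 = 680.91.
The longest hop is 196.13; the others sum to 484.78. Since 196.13 ≤ 484.78, the path can fold back on itself completely, so the minimum distance is 0.

0 ≤ AF ≤ 680.91 cm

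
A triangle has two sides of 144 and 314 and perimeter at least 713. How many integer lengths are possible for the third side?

Triangle inequality: 170 < x < 458. Perimeter ≥ 713 gives x ≥ 713 − 144 − 314 = 255.
So 255 ≤ x < 458; integers 255 through 457: 203 values.

203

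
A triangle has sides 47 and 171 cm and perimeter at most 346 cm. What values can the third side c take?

124 < c ≤ 128

Triangle inequality alone gives 124 < c < 218.
The perimeter condition gives c ≤ 346 − 47 − 171 = 128.
Intersecting the two: 124 < c ≤ 128.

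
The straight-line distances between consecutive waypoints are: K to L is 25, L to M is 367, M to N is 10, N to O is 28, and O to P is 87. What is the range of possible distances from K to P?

217 ≤ KP ≤ 517

The maximum is all hops collinear in one direction: 25 + 367 + 10 + 28 + 87 = 517.
The longest hop is 367; the others sum to 150. Folding the others back against it leaves at least 367 − 150 = 217.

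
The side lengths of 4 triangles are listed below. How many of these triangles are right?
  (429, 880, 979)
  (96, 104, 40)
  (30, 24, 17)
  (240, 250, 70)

3

(429,880,979): 429²+880² = 958441 = 979² → right
(96,104,40): 40²+96² = 10816 = 104² → right
(30,24,17): 17²+24² = 865 < 900 = 30² → obtuse
(240,250,70): 70²+240² = 62500 = 250² → right
3 of the 4 are right.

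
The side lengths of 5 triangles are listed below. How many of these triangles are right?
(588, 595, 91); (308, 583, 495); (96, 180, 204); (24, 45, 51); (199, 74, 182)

(588,595,91): 91²+588² = 354025 = 595² → right
(308,583,495): 308²+495² = 339889 = 583² → right
(96,180,204): 96²+180² = 41616 = 204² → right
(24,45,51): 24²+45² = 2601 = 51² → right
(199,74,182): 74²+182² = 38600 < 39601 = 199² → obtuse
4 of the 5 are right.

4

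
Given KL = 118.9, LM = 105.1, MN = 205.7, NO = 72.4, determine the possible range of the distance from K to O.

0 ≤ KO ≤ 502.1

The maximum is all hops collinear in one direction: 118.9 + 105.1 + 205.7 + 72.4 = 502.1.
The longest hop is 205.7; the others sum to 296.4. Since 205.7 ≤ 296.4, the path can fold back on itself completely, so the minimum distance is 0.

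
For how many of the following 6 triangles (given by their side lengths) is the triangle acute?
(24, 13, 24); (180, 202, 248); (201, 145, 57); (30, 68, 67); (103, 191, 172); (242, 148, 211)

(24,13,24): 13²+24² = 745 > 576 = 24² → acute
(180,202,248): 180²+202² = 73204 > 61504 = 248² → acute
(201,145,57): 57²+145² = 24274 < 40401 = 201² → obtuse
(30,68,67): 30²+67² = 5389 > 4624 = 68² → acute
(103,191,172): 103²+172² = 40193 > 36481 = 191² → acute
(242,148,211): 148²+211² = 66425 > 58564 = 242² → acute
5 of the 6 are acute.

5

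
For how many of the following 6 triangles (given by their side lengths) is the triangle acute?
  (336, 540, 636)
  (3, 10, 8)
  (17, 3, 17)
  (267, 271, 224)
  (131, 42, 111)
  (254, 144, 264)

(336,540,636): 336²+540² = 404496 = 636² → right
(3,10,8): 3²+8² = 73 < 100 = 10² → obtuse
(17,3,17): 3²+17² = 298 > 289 = 17² → acute
(267,271,224): 224²+267² = 121465 > 73441 = 271² → acute
(131,42,111): 42²+111² = 14085 < 17161 = 131² → obtuse
(254,144,264): 144²+254² = 85252 > 69696 = 264² → acute
3 of the 6 are acute.

3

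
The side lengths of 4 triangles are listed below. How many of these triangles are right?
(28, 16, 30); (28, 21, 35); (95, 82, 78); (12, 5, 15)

(28,16,30): 16²+28² = 1040 > 900 = 30² → acute
(28,21,35): 21²+28² = 1225 = 35² → right
(95,82,78): 78²+82² = 12808 > 9025 = 95² → acute
(12,5,15): 5²+12² = 169 < 225 = 15² → obtuse
1 of the 4 is right.

1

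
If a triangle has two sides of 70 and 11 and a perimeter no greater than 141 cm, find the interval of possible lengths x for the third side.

59 < x ≤ 60

Triangle inequality alone gives 59 < x < 81.
The perimeter condition gives x ≤ 141 − 70 − 11 = 60.
Intersecting the two: 59 < x ≤ 60.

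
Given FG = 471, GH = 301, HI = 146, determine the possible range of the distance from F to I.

24 ≤ FI ≤ 918

The maximum is all hops collinear in one direction: 471 + 301 + 146 = 918.
The longest hop is 471; the others sum to 447. Folding the others back against it leaves at least 471 − 447 = 24.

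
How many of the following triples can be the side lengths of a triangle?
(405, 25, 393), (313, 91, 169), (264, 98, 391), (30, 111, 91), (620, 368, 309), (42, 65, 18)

(25,393,405): 25+393 > 405 → valid
(91,169,313): 91+169 ≤ 313 → not valid
(98,264,391): 98+264 ≤ 391 → not valid
(30,91,111): 30+91 > 111 → valid
(309,368,620): 309+368 > 620 → valid
(18,42,65): 18+42 ≤ 65 → not valid
3 of the 6 triples form a triangle.

3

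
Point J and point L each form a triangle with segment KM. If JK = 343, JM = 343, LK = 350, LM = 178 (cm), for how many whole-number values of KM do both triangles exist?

From triangle JKM: 0 < KM < 686.
From triangle LKM: 172 < KM < 528.
Intersection: 172 < KM < 528, so integers 173 through 527: 355 values.

355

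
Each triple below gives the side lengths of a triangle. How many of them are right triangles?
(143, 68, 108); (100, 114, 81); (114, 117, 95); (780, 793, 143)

(143,68,108): 68²+108² = 16288 < 20449 = 143² → obtuse
(100,114,81): 81²+100² = 16561 > 12996 = 114² → acute
(114,117,95): 95²+114² = 22021 > 13689 = 117² → acute
(780,793,143): 143²+780² = 628849 = 793² → right
1 of the 4 is right.

1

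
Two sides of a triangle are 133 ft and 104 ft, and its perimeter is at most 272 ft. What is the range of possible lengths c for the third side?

Triangle inequality alone gives 29 < c < 237.
The perimeter condition gives c ≤ 272 − 133 − 104 = 35.
Intersecting the two: 29 < c ≤ 35.

29 < c ≤ 35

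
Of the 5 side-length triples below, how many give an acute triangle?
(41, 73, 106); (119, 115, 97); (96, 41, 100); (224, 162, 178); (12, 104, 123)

3

(41,73,106): 41²+73² = 7010 < 11236 = 106² → obtuse
(119,115,97): 97²+115² = 22634 > 14161 = 119² → acute
(96,41,100): 41²+96² = 10897 > 10000 = 100² → acute
(224,162,178): 162²+178² = 57928 > 50176 = 224² → acute
(12,104,123): 12+104 ≤ 123, not a triangle
3 of the 5 are acute.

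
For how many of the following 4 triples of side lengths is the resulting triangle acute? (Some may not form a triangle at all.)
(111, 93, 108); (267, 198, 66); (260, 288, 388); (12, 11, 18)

(111,93,108): 93²+108² = 20313 > 12321 = 111² → acute
(267,198,66): 66+198 ≤ 267, not a triangle
(260,288,388): 260²+288² = 150544 = 388² → right
(12,11,18): 11²+12² = 265 < 324 = 18² → obtuse
1 of the 4 is acute.

1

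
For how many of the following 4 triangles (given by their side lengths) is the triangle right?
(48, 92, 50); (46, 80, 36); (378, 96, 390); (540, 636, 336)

2

(48,92,50): 48²+50² = 4804 < 8464 = 92² → obtuse
(46,80,36): 36²+46² = 3412 < 6400 = 80² → obtuse
(378,96,390): 96²+378² = 152100 = 390² → right
(540,636,336): 336²+540² = 404496 = 636² → right
2 of the 4 are right.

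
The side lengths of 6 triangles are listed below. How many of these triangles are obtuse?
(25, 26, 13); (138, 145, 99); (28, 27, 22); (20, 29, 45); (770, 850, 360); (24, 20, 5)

(25,26,13): 13²+25² = 794 > 676 = 26² → acute
(138,145,99): 99²+138² = 28845 > 21025 = 145² → acute
(28,27,22): 22²+27² = 1213 > 784 = 28² → acute
(20,29,45): 20²+29² = 1241 < 2025 = 45² → obtuse
(770,850,360): 360²+770² = 722500 = 850² → right
(24,20,5): 5²+20² = 425 < 576 = 24² → obtuse
2 of the 6 are obtuse.

2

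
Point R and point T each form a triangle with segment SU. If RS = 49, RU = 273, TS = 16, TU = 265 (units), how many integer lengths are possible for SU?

From triangle RSU: 224 < SU < 322.
From triangle TSU: 249 < SU < 281.
Intersection: 249 < SU < 281, so integers 250 through 280: 31 values.

31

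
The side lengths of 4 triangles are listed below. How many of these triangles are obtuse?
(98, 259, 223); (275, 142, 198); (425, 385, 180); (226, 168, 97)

3

(98,259,223): 98²+223² = 59333 < 67081 = 259² → obtuse
(275,142,198): 142²+198² = 59368 < 75625 = 275² → obtuse
(425,385,180): 180²+385² = 180625 = 425² → right
(226,168,97): 97²+168² = 37633 < 51076 = 226² → obtuse
3 of the 4 are obtuse.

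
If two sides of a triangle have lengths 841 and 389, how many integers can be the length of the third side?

777

The third side lies in the open interval (452, 1230).
Integers from 453 to 1229 inclusive: 1229 − 453 + 1 = 777.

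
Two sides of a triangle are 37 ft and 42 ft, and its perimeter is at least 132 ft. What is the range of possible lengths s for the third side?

Triangle inequality alone gives 5 < s < 79.
The perimeter condition gives s ≥ 132 − 37 − 42 = 53.
Intersecting the two: 53 ≤ s < 79.

53 ≤ s < 79 ft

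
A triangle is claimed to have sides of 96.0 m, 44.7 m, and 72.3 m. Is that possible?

Yes

The longest side is 96.0, and the other two sum to 117.0.
Since 117.0 > 96.0, the triangle inequality holds.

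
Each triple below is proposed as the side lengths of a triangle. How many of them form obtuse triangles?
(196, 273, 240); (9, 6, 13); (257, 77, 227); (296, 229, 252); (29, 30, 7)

(196,273,240): 196²+240² = 96016 > 74529 = 273² → acute
(9,6,13): 6²+9² = 117 < 169 = 13² → obtuse
(257,77,227): 77²+227² = 57458 < 66049 = 257² → obtuse
(296,229,252): 229²+252² = 115945 > 87616 = 296² → acute
(29,30,7): 7²+29² = 890 < 900 = 30² → obtuse
3 of the 5 are obtuse.

3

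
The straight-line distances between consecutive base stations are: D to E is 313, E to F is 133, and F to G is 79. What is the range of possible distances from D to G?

The maximum is all hops collinear in one direction: 313 + 133 + 79 = 525.
The longest hop is 313; the others sum to 212. Folding the others back against it leaves at least 313 − 212 = 101.

101 ≤ DG ≤ 525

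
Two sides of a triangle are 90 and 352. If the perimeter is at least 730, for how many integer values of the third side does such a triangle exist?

Triangle inequality: 262 < x < 442. Perimeter ≥ 730 gives x ≥ 730 − 90 − 352 = 288.
So 288 ≤ x < 442; integers 288 through 441: 154 values.

154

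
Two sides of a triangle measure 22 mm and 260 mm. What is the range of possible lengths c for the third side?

238 < c < 282 (mm)

By the triangle inequality, c must be less than 22 + 260 = 282 and greater than |22 − 260| = 238.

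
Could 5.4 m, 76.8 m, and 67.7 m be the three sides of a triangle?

No

The longest side is 76.8, but the other two sum to only 73.1.
73.1 < 76.8, so the triangle inequality fails.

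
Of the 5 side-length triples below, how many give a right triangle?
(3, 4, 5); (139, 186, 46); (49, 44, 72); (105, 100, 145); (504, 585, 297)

3

(3,4,5): 3²+4² = 25 = 5² → right
(139,186,46): 46+139 ≤ 186, not a triangle
(49,44,72): 44²+49² = 4337 < 5184 = 72² → obtuse
(105,100,145): 100²+105² = 21025 = 145² → right
(504,585,297): 297²+504² = 342225 = 585² → right
3 of the 5 are right.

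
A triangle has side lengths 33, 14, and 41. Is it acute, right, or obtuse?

Compare the square of the longest side to the sum of squares of the other two: 14² + 33² = 1285 < 1681 = 41².

obtuse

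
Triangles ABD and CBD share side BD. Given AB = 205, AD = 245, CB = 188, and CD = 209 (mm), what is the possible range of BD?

40 < BD < 397

From triangle ABD: |205 − 245| < BD < 205 + 245, i.e. 40 < BD < 450.
From triangle CBD: 21 < BD < 397.
Both must hold, so BD lies in the intersection.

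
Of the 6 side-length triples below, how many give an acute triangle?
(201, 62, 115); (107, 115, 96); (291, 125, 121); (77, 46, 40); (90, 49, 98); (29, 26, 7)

2

(201,62,115): 62+115 ≤ 201, not a triangle
(107,115,96): 96²+107² = 20665 > 13225 = 115² → acute
(291,125,121): 121+125 ≤ 291, not a triangle
(77,46,40): 40²+46² = 3716 < 5929 = 77² → obtuse
(90,49,98): 49²+90² = 10501 > 9604 = 98² → acute
(29,26,7): 7²+26² = 725 < 841 = 29² → obtuse
2 of the 6 are acute.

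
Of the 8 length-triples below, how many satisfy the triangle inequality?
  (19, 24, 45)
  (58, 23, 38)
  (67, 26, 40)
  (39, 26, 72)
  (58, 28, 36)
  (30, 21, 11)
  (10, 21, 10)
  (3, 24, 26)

4

(19,24,45): 19+24 ≤ 45 → not valid
(23,38,58): 23+38 > 58 → valid
(26,40,67): 26+40 ≤ 67 → not valid
(26,39,72): 26+39 ≤ 72 → not valid
(28,36,58): 28+36 > 58 → valid
(11,21,30): 11+21 > 30 → valid
(10,10,21): 10+10 ≤ 21 → not valid
(3,24,26): 3+24 > 26 → valid
4 of the 8 triples form a triangle.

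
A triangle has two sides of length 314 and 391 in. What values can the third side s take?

77 < s < 705

By the triangle inequality, s must be less than 314 + 391 = 705 and greater than |314 − 391| = 77.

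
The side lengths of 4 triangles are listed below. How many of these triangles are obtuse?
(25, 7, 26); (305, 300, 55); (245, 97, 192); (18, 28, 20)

(25,7,26): 7²+25² = 674 < 676 = 26² → obtuse
(305,300,55): 55²+300² = 93025 = 305² → right
(245,97,192): 97²+192² = 46273 < 60025 = 245² → obtuse
(18,28,20): 18²+20² = 724 < 784 = 28² → obtuse
3 of the 4 are obtuse.

3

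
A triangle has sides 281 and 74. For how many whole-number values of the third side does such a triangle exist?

The third side lies in the open interval (207, 355).
Integers from 208 to 354 inclusive: 354 − 208 + 1 = 147.

147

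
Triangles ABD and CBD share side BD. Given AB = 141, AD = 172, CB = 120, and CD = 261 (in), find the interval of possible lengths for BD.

From triangle ABD: |141 − 172| < BD < 141 + 172, i.e. 31 < BD < 313.
From triangle CBD: 141 < BD < 381.
Both must hold, so BD lies in the intersection.

141 < BD < 313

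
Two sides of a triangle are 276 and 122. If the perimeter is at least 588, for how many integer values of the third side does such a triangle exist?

Triangle inequality: 154 < x < 398. Perimeter ≥ 588 gives x ≥ 588 − 276 − 122 = 190.
So 190 ≤ x < 398; integers 190 through 397: 208 values.

208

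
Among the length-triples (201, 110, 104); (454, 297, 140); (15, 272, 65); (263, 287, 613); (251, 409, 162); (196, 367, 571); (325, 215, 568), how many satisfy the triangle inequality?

2

(104,110,201): 104+110 > 201 → valid
(140,297,454): 140+297 ≤ 454 → not valid
(15,65,272): 15+65 ≤ 272 → not valid
(263,287,613): 263+287 ≤ 613 → not valid
(162,251,409): 162+251 > 409 → valid
(196,367,571): 196+367 ≤ 571 → not valid
(215,325,568): 215+325 ≤ 568 → not valid
2 of the 7 triples form a triangle.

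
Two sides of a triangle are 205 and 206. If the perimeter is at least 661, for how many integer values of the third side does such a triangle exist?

Triangle inequality: 1 < x < 411. Perimeter ≥ 661 gives x ≥ 661 − 205 − 206 = 250.
So 250 ≤ x < 411; integers 250 through 410: 161 values.

161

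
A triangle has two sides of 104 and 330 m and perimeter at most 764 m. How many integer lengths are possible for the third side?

104

Triangle inequality: 226 < x < 434. Perimeter ≤ 764 gives x ≤ 764 − 104 − 330 = 330.
So 226 < x ≤ 330; integers 227 through 330: 104 values.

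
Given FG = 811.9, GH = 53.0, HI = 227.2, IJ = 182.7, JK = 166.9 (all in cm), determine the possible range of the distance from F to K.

182.1 ≤ FK ≤ 1441.7 cm

The maximum is all hops collinear in one direction: 811.9 + 53.0 + 227.2 + 182.7 + 166.9 = 1441.7.
The longest hop is 811.9; the others sum to 629.8. Folding the others back against it leaves at least 811.9 − 629.8 = 182.1.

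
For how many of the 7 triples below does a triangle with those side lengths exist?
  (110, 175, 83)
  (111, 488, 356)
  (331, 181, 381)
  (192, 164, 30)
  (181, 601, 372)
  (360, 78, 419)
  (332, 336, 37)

5

(83,110,175): 83+110 > 175 → valid
(111,356,488): 111+356 ≤ 488 → not valid
(181,331,381): 181+331 > 381 → valid
(30,164,192): 30+164 > 192 → valid
(181,372,601): 181+372 ≤ 601 → not valid
(78,360,419): 78+360 > 419 → valid
(37,332,336): 37+332 > 336 → valid
5 of the 7 triples form a triangle.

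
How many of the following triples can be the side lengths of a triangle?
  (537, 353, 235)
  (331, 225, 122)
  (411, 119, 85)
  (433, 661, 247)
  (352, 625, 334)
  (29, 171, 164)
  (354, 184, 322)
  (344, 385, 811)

6

(235,353,537): 235+353 > 537 → valid
(122,225,331): 122+225 > 331 → valid
(85,119,411): 85+119 ≤ 411 → not valid
(247,433,661): 247+433 > 661 → valid
(334,352,625): 334+352 > 625 → valid
(29,164,171): 29+164 > 171 → valid
(184,322,354): 184+322 > 354 → valid
(344,385,811): 344+385 ≤ 811 → not valid
6 of the 8 triples form a triangle.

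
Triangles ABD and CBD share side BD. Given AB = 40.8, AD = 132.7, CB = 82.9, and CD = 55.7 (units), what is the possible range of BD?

91.9 < BD < 138.6

From triangle ABD: |40.8 − 132.7| < BD < 40.8 + 132.7, i.e. 91.9 < BD < 173.5.
From triangle CBD: 27.2 < BD < 138.6.
Both must hold, so BD lies in the intersection.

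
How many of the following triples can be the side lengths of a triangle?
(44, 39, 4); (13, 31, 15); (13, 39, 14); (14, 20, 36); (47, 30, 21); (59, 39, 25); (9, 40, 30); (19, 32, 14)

3

(4,39,44): 4+39 ≤ 44 → not valid
(13,15,31): 13+15 ≤ 31 → not valid
(13,14,39): 13+14 ≤ 39 → not valid
(14,20,36): 14+20 ≤ 36 → not valid
(21,30,47): 21+30 > 47 → valid
(25,39,59): 25+39 > 59 → valid
(9,30,40): 9+30 ≤ 40 → not valid
(14,19,32): 14+19 > 32 → valid
3 of the 8 triples form a triangle.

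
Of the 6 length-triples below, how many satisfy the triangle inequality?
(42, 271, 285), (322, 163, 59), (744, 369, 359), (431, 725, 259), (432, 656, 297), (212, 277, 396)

(42,271,285): 42+271 > 285 → valid
(59,163,322): 59+163 ≤ 322 → not valid
(359,369,744): 359+369 ≤ 744 → not valid
(259,431,725): 259+431 ≤ 725 → not valid
(297,432,656): 297+432 > 656 → valid
(212,277,396): 212+277 > 396 → valid
3 of the 6 triples form a triangle.

3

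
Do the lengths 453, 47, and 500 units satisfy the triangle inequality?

No

The two shorter sides sum to 500, exactly equal to the longest side 500.
That gives only a degenerate (flat) triangle — the inequality must be strict.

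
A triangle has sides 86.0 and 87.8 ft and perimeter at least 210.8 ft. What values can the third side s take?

37.0 ≤ s < 173.8

Triangle inequality alone gives 1.8 < s < 173.8.
The perimeter condition gives s ≥ 210.8 − 86.0 − 87.8 = 37.0.
Intersecting the two: 37.0 ≤ s < 173.8.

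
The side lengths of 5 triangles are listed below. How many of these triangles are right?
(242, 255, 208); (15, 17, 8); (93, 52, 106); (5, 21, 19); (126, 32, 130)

(242,255,208): 208²+242² = 101828 > 65025 = 255² → acute
(15,17,8): 8²+15² = 289 = 17² → right
(93,52,106): 52²+93² = 11353 > 11236 = 106² → acute
(5,21,19): 5²+19² = 386 < 441 = 21² → obtuse
(126,32,130): 32²+126² = 16900 = 130² → right
2 of the 5 are right.

2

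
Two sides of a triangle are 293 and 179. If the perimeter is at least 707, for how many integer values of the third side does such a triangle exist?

Triangle inequality: 114 < x < 472. Perimeter ≥ 707 gives x ≥ 707 − 293 − 179 = 235.
So 235 ≤ x < 472; integers 235 through 471: 237 values.

237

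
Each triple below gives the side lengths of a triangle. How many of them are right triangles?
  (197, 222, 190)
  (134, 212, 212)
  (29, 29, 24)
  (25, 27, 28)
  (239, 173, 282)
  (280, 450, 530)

1

(197,222,190): 190²+197² = 74909 > 49284 = 222² → acute
(134,212,212): 134²+212² = 62900 > 44944 = 212² → acute
(29,29,24): 24²+29² = 1417 > 841 = 29² → acute
(25,27,28): 25²+27² = 1354 > 784 = 28² → acute
(239,173,282): 173²+239² = 87050 > 79524 = 282² → acute
(280,450,530): 280²+450² = 280900 = 530² → right
1 of the 6 is right.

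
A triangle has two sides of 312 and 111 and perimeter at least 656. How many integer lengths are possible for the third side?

190

Triangle inequality: 201 < x < 423. Perimeter ≥ 656 gives x ≥ 656 − 312 − 111 = 233.
So 233 ≤ x < 423; integers 233 through 422: 190 values.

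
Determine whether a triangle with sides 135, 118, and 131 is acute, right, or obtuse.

acute

Compare the square of the longest side to the sum of squares of the other two: 118² + 131² = 31085 > 18225 = 135².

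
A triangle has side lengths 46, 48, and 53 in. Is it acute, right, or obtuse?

acute

Compare the square of the longest side to the sum of squares of the other two: 46² + 48² = 4420 > 2809 = 53².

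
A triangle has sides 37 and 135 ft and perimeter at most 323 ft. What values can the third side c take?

98 < c ≤ 151

Triangle inequality alone gives 98 < c < 172.
The perimeter condition gives c ≤ 323 − 37 − 135 = 151.
Intersecting the two: 98 < c ≤ 151.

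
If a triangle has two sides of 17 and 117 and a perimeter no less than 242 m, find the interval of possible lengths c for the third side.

Triangle inequality alone gives 100 < c < 134.
The perimeter condition gives c ≥ 242 − 17 − 117 = 108.
Intersecting the two: 108 ≤ c < 134.

108 ≤ c < 134 m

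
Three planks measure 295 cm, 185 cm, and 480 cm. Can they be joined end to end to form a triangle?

The two shorter sides sum to 480, exactly equal to the longest side 480.
That gives only a degenerate (flat) triangle — the inequality must be strict.

No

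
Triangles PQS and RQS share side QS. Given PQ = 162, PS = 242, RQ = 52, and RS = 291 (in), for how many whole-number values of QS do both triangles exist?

103

From triangle PQS: 80 < QS < 404.
From triangle RQS: 239 < QS < 343.
Intersection: 239 < QS < 343, so integers 240 through 342: 103 values.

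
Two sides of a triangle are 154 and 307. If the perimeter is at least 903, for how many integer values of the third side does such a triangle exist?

Triangle inequality: 153 < x < 461. Perimeter ≥ 903 gives x ≥ 903 − 154 − 307 = 442.
So 442 ≤ x < 461; integers 442 through 460: 19 values.

19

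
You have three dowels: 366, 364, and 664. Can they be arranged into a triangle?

The longest side is 664, and the other two sum to 730.
Since 730 > 664, the triangle inequality holds.

Yes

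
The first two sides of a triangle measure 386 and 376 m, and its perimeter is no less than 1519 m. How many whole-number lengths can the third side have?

Triangle inequality: 10 < x < 762. Perimeter ≥ 1519 gives x ≥ 1519 − 386 − 376 = 757.
So 757 ≤ x < 762; integers 757 through 761: 5 values.

5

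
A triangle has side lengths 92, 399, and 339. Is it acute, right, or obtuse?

Compare the square of the longest side to the sum of squares of the other two: 92² + 339² = 123385 < 159201 = 399².

obtuse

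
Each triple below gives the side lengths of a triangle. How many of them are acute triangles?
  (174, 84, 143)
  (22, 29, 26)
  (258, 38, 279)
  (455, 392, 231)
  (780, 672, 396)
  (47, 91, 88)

2

(174,84,143): 84²+143² = 27505 < 30276 = 174² → obtuse
(22,29,26): 22²+26² = 1160 > 841 = 29² → acute
(258,38,279): 38²+258² = 68008 < 77841 = 279² → obtuse
(455,392,231): 231²+392² = 207025 = 455² → right
(780,672,396): 396²+672² = 608400 = 780² → right
(47,91,88): 47²+88² = 9953 > 8281 = 91² → acute
2 of the 6 are acute.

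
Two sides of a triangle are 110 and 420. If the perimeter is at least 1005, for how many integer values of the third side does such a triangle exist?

55

Triangle inequality: 310 < x < 530. Perimeter ≥ 1005 gives x ≥ 1005 − 110 − 420 = 475.
So 475 ≤ x < 530; integers 475 through 529: 55 values.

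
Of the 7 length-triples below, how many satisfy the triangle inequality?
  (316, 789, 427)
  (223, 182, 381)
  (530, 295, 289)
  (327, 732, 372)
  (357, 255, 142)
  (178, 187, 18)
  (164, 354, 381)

(316,427,789): 316+427 ≤ 789 → not valid
(182,223,381): 182+223 > 381 → valid
(289,295,530): 289+295 > 530 → valid
(327,372,732): 327+372 ≤ 732 → not valid
(142,255,357): 142+255 > 357 → valid
(18,178,187): 18+178 > 187 → valid
(164,354,381): 164+354 > 381 → valid
5 of the 7 triples form a triangle.

5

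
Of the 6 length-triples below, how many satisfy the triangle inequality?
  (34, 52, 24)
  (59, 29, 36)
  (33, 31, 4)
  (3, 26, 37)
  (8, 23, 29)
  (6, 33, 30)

5

(24,34,52): 24+34 > 52 → valid
(29,36,59): 29+36 > 59 → valid
(4,31,33): 4+31 > 33 → valid
(3,26,37): 3+26 ≤ 37 → not valid
(8,23,29): 8+23 > 29 → valid
(6,30,33): 6+30 > 33 → valid
5 of the 6 triples form a triangle.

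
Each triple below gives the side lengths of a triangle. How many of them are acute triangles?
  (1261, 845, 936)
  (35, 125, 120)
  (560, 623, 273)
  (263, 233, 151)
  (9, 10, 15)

(1261,845,936): 845²+936² = 1590121 = 1261² → right
(35,125,120): 35²+120² = 15625 = 125² → right
(560,623,273): 273²+560² = 388129 = 623² → right
(263,233,151): 151²+233² = 77090 > 69169 = 263² → acute
(9,10,15): 9²+10² = 181 < 225 = 15² → obtuse
1 of the 5 is acute.

1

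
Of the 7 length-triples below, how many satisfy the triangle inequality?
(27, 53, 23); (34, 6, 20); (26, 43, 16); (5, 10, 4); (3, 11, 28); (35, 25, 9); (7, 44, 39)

(23,27,53): 23+27 ≤ 53 → not valid
(6,20,34): 6+20 ≤ 34 → not valid
(16,26,43): 16+26 ≤ 43 → not valid
(4,5,10): 4+5 ≤ 10 → not valid
(3,11,28): 3+11 ≤ 28 → not valid
(9,25,35): 9+25 ≤ 35 → not valid
(7,39,44): 7+39 > 44 → valid
1 of the 7 triples forms a triangle.

1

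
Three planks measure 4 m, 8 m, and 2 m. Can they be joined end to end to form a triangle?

No

The longest side is 8, but the other two sum to only 6.
6 < 8, so the triangle inequality fails.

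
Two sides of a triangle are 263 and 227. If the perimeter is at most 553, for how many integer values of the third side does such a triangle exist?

Triangle inequality: 36 < x < 490. Perimeter ≤ 553 gives x ≤ 553 − 263 − 227 = 63.
So 36 < x ≤ 63; integers 37 through 63: 27 values.

27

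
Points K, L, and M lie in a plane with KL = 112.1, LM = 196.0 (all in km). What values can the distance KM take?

83.9 ≤ KM ≤ 308.1 km

By the triangle inequality, |112.1 − 196.0| ≤ KM ≤ 112.1 + 196.0.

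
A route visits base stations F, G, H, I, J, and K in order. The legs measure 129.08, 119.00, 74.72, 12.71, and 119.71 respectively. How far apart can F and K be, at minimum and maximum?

0 ≤ FK ≤ 455.22

The maximum is all hops collinear in one direction: 129.08 + 119.00 + 74.72 + 12.71 + 119.71 = 455.22.
The longest hop is 129.08; the others sum to 326.14. Since 129.08 ≤ 326.14, the path can fold back on itself completely, so the minimum distance is 0.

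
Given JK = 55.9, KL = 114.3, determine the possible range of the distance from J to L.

By the triangle inequality, |55.9 − 114.3| ≤ JL ≤ 55.9 + 114.3.

58.4 ≤ JL ≤ 170.2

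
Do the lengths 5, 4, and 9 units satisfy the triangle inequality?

The two shorter sides sum to 9, exactly equal to the longest side 9.
That gives only a degenerate (flat) triangle — the inequality must be strict.

No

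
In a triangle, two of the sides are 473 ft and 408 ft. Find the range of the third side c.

By the triangle inequality, c must be less than 473 + 408 = 881 and greater than |473 − 408| = 65.

65 < c < 881 (ft)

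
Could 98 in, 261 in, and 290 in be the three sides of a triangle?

Yes

The longest side is 290, and the other two sum to 359.
Since 359 > 290, the triangle inequality holds.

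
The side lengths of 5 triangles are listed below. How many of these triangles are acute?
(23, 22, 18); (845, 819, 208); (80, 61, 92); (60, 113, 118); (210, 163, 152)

4

(23,22,18): 18²+22² = 808 > 529 = 23² → acute
(845,819,208): 208²+819² = 714025 = 845² → right
(80,61,92): 61²+80² = 10121 > 8464 = 92² → acute
(60,113,118): 60²+113² = 16369 > 13924 = 118² → acute
(210,163,152): 152²+163² = 49673 > 44100 = 210² → acute
4 of the 5 are acute.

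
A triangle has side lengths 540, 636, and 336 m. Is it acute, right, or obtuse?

Compare the square of the longest side to the sum of squares of the other two: 336² + 540² = 404496 = 636².

right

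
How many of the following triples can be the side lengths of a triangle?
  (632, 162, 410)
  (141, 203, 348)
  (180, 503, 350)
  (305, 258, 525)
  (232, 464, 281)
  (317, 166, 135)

(162,410,632): 162+410 ≤ 632 → not valid
(141,203,348): 141+203 ≤ 348 → not valid
(180,350,503): 180+350 > 503 → valid
(258,305,525): 258+305 > 525 → valid
(232,281,464): 232+281 > 464 → valid
(135,166,317): 135+166 ≤ 317 → not valid
3 of the 6 triples form a triangle.

3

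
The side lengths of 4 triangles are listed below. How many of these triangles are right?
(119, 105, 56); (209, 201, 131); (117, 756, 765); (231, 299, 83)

(119,105,56): 56²+105² = 14161 = 119² → right
(209,201,131): 131²+201² = 57562 > 43681 = 209² → acute
(117,756,765): 117²+756² = 585225 = 765² → right
(231,299,83): 83²+231² = 60250 < 89401 = 299² → obtuse
2 of the 4 are right.

2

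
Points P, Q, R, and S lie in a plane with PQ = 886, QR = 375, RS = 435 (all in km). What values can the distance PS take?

The maximum is all hops collinear in one direction: 886 + 375 + 435 = 1696.
The longest hop is 886; the others sum to 810. Folding the others back against it leaves at least 886 − 810 = 76.

76 ≤ PS ≤ 1696 km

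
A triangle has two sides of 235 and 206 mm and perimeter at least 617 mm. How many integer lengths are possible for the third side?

Triangle inequality: 29 < x < 441. Perimeter ≥ 617 gives x ≥ 617 − 235 − 206 = 176.
So 176 ≤ x < 441; integers 176 through 440: 265 values.

265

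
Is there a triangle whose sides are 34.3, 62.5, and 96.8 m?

The two shorter sides sum to 96.8, exactly equal to the longest side 96.8.
That gives only a degenerate (flat) triangle — the inequality must be strict.

No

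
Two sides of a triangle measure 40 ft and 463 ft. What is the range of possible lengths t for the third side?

423 < t < 503

By the triangle inequality, t must be less than 40 + 463 = 503 and greater than |40 − 463| = 423.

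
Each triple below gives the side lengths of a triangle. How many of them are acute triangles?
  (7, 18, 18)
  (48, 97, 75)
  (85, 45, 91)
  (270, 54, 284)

2

(7,18,18): 7²+18² = 373 > 324 = 18² → acute
(48,97,75): 48²+75² = 7929 < 9409 = 97² → obtuse
(85,45,91): 45²+85² = 9250 > 8281 = 91² → acute
(270,54,284): 54²+270² = 75816 < 80656 = 284² → obtuse
2 of the 4 are acute.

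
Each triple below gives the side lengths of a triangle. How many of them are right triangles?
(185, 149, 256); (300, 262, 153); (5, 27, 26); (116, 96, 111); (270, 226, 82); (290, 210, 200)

1

(185,149,256): 149²+185² = 56426 < 65536 = 256² → obtuse
(300,262,153): 153²+262² = 92053 > 90000 = 300² → acute
(5,27,26): 5²+26² = 701 < 729 = 27² → obtuse
(116,96,111): 96²+111² = 21537 > 13456 = 116² → acute
(270,226,82): 82²+226² = 57800 < 72900 = 270² → obtuse
(290,210,200): 200²+210² = 84100 = 290² → right
1 of the 6 is right.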